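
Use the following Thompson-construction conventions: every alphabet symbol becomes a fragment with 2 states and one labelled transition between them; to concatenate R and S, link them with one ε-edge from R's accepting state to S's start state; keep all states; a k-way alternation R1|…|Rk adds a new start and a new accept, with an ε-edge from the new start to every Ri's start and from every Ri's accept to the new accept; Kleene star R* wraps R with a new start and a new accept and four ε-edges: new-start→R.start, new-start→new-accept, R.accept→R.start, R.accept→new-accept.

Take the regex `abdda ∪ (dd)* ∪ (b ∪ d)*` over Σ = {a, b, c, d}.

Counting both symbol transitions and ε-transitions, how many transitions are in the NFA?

Bottom-up over the parse tree:
Each of the 9 symbol leaves contributes 1 transition (1 symbol, 0 ε).
  abdda → 9 transitions (5 symbol, 4 ε)
  dd → 3 transitions (2 symbol, 1 ε)
  (dd)* → 7 transitions (2 symbol, 5 ε)
  b ∪ d → 6 transitions (2 symbol, 4 ε)
  (b ∪ d)* → 10 transitions (2 symbol, 8 ε)
  abdda ∪ (dd)* ∪ (b ∪ d)* → 32 transitions (9 symbol, 23 ε)

32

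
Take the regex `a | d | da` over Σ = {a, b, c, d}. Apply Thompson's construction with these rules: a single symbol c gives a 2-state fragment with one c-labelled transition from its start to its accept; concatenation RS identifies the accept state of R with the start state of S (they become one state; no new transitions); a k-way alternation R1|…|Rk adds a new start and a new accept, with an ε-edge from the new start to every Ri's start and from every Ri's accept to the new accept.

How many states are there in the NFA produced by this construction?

Bottom-up over the parse tree:
Each of the 4 symbol leaves contributes a 2-state fragment.
  da = 3 states
  a | d | da = 9 states

9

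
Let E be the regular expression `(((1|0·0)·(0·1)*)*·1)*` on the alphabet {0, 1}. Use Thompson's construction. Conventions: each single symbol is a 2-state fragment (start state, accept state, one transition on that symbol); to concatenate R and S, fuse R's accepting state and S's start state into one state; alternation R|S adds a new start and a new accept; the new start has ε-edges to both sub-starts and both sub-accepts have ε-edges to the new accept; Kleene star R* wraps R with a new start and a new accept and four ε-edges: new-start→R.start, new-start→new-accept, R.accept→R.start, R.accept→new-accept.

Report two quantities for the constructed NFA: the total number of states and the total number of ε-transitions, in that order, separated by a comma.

Recursing over subexpressions:
Each of the 6 symbol leaves contributes 2 states and 0 ε-transitions.
  0·0 = 3 states, 0 ε-transitions
  1|0·0 = 7 states, 4 ε-transitions
  0·1 = 3 states, 0 ε-transitions
  (0·1)* = 5 states, 4 ε-transitions
  (1|0·0)·(0·1)* = 11 states, 8 ε-transitions
  ((1|0·0)·(0·1)*)* = 13 states, 12 ε-transitions
  ((1|0·0)·(0·1)*)*·1 = 14 states, 12 ε-transitions
  (((1|0·0)·(0·1)*)*·1)* = 16 states, 16 ε-transitions

16, 16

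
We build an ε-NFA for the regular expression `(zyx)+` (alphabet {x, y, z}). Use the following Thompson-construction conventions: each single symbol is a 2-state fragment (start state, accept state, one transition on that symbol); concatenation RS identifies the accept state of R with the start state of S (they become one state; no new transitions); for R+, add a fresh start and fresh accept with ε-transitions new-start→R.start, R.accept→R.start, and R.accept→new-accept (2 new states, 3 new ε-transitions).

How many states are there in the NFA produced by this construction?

Building bottom-up:
Each of the 3 symbol leaves contributes a 2-state fragment.
  zyx : 4 states
  (zyx)+ : 6 states

6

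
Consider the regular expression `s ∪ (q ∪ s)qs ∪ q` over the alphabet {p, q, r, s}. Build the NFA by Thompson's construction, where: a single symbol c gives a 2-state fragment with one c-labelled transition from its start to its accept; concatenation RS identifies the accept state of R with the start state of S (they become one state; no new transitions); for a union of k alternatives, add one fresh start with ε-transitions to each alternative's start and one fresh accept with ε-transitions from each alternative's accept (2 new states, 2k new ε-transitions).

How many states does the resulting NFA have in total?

14

By structural recursion:
Each of the 6 symbol leaves contributes a 2-state fragment.
  q ∪ s : 6 states
  (q ∪ s)qs : 8 states
  s ∪ (q ∪ s)qs ∪ q : 14 states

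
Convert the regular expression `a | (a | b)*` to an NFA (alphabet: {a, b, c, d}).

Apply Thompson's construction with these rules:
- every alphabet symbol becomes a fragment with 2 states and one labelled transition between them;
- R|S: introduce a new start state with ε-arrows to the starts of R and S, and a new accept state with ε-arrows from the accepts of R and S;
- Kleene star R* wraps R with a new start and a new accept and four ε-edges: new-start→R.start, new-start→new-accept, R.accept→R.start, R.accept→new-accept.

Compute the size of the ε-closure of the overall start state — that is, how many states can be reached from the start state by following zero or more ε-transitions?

Let C(F) = |ε-closure(F.start)| within fragment F, and note whether F accepts ε. Symbol fragments have C = 1 and do not accept ε. Then:
  a | b → |closure| = 1 + 1 + 1 = 3 (the new accept is not ε-reachable since no branch accepts ε)
  (a | b)* → |closure| = 1 (new start) + 3 (body) + 1 (new accept) = 5
  a | (a | b)* → |closure| = 1 (new start) + (1 + 5) + 1 (new accept, since some branch ε-reaches its own accept) = 8

8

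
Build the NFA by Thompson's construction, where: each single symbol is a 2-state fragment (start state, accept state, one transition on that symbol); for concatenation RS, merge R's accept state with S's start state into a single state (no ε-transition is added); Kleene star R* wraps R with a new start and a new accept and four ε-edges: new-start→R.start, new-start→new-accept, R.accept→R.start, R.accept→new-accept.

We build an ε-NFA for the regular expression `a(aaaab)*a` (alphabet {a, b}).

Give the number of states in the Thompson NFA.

Bottom-up over the parse tree:
Each of the 7 symbol leaves contributes a 2-state fragment.
  aaaab → 6 states
  (aaaab)* → 8 states
  a(aaaab)*a → 10 states

10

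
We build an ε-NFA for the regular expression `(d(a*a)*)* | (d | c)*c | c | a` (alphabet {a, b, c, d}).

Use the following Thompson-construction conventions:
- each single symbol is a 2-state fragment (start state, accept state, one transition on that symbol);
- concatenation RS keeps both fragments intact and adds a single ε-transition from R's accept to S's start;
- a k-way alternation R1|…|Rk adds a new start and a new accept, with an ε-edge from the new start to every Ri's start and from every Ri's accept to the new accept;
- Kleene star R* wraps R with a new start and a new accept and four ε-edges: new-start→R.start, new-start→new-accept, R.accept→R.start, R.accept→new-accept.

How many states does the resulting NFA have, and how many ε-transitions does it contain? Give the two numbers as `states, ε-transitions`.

By structural recursion:
Each of the 8 symbol leaves contributes 2 states and 0 ε-transitions.
  a* → 4 states, 4 ε-transitions
  a*a → 6 states, 5 ε-transitions
  (a*a)* → 8 states, 9 ε-transitions
  d(a*a)* → 10 states, 10 ε-transitions
  (d(a*a)*)* → 12 states, 14 ε-transitions
  d | c → 6 states, 4 ε-transitions
  (d | c)* → 8 states, 8 ε-transitions
  (d | c)*c → 10 states, 9 ε-transitions
  (d(a*a)*)* | (d | c)*c | c | a → 28 states, 31 ε-transitions

28, 31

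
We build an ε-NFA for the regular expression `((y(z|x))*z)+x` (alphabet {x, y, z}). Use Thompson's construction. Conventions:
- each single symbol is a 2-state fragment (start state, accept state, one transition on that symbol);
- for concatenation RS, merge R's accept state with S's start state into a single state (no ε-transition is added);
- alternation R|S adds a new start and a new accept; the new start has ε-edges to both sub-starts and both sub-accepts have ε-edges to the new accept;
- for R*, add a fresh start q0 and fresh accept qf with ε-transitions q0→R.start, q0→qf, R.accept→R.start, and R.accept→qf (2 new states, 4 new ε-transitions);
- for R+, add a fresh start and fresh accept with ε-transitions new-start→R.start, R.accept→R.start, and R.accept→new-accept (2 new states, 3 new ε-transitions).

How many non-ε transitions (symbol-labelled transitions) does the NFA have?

5

Bottom-up over the parse tree:
Each of the 5 symbol leaves contributes exactly 1 symbol transition.
  z|x — 2 symbol transitions
  y(z|x) — 3 symbol transitions
  (y(z|x))* — 3 symbol transitions
  (y(z|x))*z — 4 symbol transitions
  ((y(z|x))*z)+ — 4 symbol transitions
  ((y(z|x))*z)+x — 5 symbol transitions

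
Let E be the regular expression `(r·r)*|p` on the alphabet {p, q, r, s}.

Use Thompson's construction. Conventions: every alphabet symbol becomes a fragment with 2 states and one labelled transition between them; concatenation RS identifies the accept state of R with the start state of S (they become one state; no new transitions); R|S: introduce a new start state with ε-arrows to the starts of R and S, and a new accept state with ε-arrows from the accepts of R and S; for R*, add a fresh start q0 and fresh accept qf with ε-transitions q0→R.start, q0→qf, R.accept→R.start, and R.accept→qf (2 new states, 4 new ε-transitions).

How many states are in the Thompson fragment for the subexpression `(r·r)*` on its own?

Fragment for `(r·r)*`:
Each of the 2 symbol leaves contributes a 2-state fragment.
  r·r = 3 states
  (r·r)* = 5 states

5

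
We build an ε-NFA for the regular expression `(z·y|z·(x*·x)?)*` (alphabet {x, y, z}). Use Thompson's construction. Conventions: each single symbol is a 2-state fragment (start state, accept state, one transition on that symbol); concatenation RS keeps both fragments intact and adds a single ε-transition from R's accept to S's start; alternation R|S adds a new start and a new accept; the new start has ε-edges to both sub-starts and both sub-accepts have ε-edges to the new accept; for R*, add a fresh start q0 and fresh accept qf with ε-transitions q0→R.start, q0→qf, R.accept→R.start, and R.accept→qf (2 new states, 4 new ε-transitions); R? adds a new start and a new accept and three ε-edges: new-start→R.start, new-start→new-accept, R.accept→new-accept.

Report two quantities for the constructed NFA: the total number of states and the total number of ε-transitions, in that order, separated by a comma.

18, 18

Per subexpression:
Each of the 5 symbol leaves contributes 2 states and 0 ε-transitions.
  z·y — 4 states, 1 ε-transition
  x* — 4 states, 4 ε-transitions
  x*·x — 6 states, 5 ε-transitions
  (x*·x)? — 8 states, 8 ε-transitions
  z·(x*·x)? — 10 states, 9 ε-transitions
  z·y|z·(x*·x)? — 16 states, 14 ε-transitions
  (z·y|z·(x*·x)?)* — 18 states, 18 ε-transitions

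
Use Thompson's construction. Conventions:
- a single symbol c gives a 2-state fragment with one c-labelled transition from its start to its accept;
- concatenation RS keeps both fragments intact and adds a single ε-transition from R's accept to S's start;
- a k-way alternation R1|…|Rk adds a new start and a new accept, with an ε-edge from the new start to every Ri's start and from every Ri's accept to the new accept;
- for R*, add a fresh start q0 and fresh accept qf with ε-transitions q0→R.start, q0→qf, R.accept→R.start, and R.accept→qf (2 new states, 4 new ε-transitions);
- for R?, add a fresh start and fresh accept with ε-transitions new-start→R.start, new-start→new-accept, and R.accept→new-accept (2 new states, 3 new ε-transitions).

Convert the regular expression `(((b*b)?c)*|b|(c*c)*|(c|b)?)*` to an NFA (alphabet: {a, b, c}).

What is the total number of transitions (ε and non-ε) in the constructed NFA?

49

Per subexpression:
Each of the 8 symbol leaves contributes 1 transition (1 symbol, 0 ε).
  b* : 5 transitions (1 symbol, 4 ε)
  b*b : 7 transitions (2 symbol, 5 ε)
  (b*b)? : 10 transitions (2 symbol, 8 ε)
  (b*b)?c : 12 transitions (3 symbol, 9 ε)
  ((b*b)?c)* : 16 transitions (3 symbol, 13 ε)
  c* : 5 transitions (1 symbol, 4 ε)
  c*c : 7 transitions (2 symbol, 5 ε)
  (c*c)* : 11 transitions (2 symbol, 9 ε)
  c|b : 6 transitions (2 symbol, 4 ε)
  (c|b)? : 9 transitions (2 symbol, 7 ε)
  ((b*b)?c)*|b|(c*c)*|(c|b)? : 45 transitions (8 symbol, 37 ε)
  (((b*b)?c)*|b|(c*c)*|(c|b)?)* : 49 transitions (8 symbol, 41 ε)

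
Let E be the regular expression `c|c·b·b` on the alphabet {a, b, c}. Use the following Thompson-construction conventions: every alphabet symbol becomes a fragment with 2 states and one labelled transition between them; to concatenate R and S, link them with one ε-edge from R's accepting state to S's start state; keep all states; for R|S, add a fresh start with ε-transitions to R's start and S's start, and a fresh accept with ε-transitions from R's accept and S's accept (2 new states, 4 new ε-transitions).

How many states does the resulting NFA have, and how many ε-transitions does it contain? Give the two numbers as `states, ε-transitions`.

10, 6

Bottom-up over the parse tree:
Each of the 4 symbol leaves contributes 2 states and 0 ε-transitions.
  c·b·b : 6 states, 2 ε-transitions
  c|c·b·b : 10 states, 6 ε-transitions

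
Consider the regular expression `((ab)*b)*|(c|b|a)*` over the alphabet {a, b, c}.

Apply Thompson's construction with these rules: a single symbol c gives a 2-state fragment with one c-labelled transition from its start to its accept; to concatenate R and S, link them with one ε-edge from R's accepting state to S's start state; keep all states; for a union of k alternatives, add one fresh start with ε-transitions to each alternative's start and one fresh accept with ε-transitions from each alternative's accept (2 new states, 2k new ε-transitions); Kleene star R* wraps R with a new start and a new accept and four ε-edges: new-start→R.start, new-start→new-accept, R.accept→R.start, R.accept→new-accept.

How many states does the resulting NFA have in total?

22

Building bottom-up:
Each of the 6 symbol leaves contributes a 2-state fragment.
  ab → 4 states
  (ab)* → 6 states
  (ab)*b → 8 states
  ((ab)*b)* → 10 states
  c|b|a → 8 states
  (c|b|a)* → 10 states
  ((ab)*b)*|(c|b|a)* → 22 states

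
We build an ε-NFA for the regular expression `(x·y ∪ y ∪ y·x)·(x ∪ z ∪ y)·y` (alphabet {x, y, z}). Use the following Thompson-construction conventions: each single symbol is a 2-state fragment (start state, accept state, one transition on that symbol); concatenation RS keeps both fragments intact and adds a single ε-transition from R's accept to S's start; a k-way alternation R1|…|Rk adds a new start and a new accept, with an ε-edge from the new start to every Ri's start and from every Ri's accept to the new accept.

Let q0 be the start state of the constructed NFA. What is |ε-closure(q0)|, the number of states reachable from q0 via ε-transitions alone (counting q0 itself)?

Work bottom-up. For each fragment F, track |ε-closure(F.start)| and whether F's accept lies in that closure (i.e. whether F accepts ε). A single-symbol fragment has closure size 1 and does not accept ε.
  x·y → same as the first factor's closure: |closure| = 1
  y·x → same as the first factor's closure: |closure| = 1
  x·y ∪ y ∪ y·x → |closure| = 1 + 1 + 1 + 1 = 4 (the new accept is not ε-reachable since no branch accepts ε)
  x ∪ z ∪ y → new start ε-reaches every alternative's start; none of them accept ε, so the new accept is not reached: |closure| = 1 + 1 + 1 + 1 = 4
  (x·y ∪ y ∪ y·x)·(x ∪ z ∪ y)·y → same as the first factor's closure: |closure| = 4

4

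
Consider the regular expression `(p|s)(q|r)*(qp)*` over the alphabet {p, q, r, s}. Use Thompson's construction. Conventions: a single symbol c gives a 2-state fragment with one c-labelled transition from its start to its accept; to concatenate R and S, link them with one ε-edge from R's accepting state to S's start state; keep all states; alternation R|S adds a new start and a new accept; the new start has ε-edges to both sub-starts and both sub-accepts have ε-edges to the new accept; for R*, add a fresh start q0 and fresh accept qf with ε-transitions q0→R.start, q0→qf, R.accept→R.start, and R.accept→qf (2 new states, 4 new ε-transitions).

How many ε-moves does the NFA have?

Bottom-up over the parse tree:
Each of the 6 symbol leaves contributes 0 ε-transitions.
  p|s → 4 ε-transitions
  q|r → 4 ε-transitions
  (q|r)* → 8 ε-transitions
  qp → 1 ε-transition
  (qp)* → 5 ε-transitions
  (p|s)(q|r)*(qp)* → 19 ε-transitions

19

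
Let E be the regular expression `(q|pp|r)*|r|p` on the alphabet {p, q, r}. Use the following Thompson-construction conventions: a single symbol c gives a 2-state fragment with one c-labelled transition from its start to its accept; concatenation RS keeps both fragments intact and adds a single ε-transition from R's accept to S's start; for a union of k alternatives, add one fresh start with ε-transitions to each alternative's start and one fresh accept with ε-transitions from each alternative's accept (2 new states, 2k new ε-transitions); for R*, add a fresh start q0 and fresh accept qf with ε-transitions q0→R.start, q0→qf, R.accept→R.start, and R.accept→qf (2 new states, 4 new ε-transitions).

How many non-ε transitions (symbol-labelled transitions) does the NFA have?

By structural recursion:
Each of the 6 symbol leaves contributes exactly 1 symbol transition.
  pp — 2 symbol transitions
  q|pp|r — 4 symbol transitions
  (q|pp|r)* — 4 symbol transitions
  (q|pp|r)*|r|p — 6 symbol transitions

6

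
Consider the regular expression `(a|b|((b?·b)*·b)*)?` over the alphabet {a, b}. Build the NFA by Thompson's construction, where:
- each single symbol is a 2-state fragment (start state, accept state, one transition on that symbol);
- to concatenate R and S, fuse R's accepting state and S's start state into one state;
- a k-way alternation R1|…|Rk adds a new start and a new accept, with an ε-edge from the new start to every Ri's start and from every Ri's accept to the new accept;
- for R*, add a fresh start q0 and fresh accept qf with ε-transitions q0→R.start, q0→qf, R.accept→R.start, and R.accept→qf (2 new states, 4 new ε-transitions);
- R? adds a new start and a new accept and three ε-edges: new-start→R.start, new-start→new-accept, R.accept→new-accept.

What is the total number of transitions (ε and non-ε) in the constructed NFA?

25

Building bottom-up:
Each of the 5 symbol leaves contributes 1 transition (1 symbol, 0 ε).
  b? : 4 transitions (1 symbol, 3 ε)
  b?·b : 5 transitions (2 symbol, 3 ε)
  (b?·b)* : 9 transitions (2 symbol, 7 ε)
  (b?·b)*·b : 10 transitions (3 symbol, 7 ε)
  ((b?·b)*·b)* : 14 transitions (3 symbol, 11 ε)
  a|b|((b?·b)*·b)* : 22 transitions (5 symbol, 17 ε)
  (a|b|((b?·b)*·b)*)? : 25 transitions (5 symbol, 20 ε)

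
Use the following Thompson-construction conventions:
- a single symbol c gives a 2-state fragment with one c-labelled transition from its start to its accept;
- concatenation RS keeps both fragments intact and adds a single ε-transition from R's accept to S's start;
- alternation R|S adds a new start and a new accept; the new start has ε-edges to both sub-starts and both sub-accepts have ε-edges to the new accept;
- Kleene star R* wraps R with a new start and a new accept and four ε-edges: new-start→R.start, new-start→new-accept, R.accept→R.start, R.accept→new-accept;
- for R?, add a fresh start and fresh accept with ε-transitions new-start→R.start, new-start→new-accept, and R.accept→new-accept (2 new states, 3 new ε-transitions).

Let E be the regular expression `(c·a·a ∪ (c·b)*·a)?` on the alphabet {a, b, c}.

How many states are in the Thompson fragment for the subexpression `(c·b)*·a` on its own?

8

Fragment for `(c·b)*·a`:
Each of the 3 symbol leaves contributes a 2-state fragment.
  c·b = 4 states
  (c·b)* = 6 states
  (c·b)*·a = 8 states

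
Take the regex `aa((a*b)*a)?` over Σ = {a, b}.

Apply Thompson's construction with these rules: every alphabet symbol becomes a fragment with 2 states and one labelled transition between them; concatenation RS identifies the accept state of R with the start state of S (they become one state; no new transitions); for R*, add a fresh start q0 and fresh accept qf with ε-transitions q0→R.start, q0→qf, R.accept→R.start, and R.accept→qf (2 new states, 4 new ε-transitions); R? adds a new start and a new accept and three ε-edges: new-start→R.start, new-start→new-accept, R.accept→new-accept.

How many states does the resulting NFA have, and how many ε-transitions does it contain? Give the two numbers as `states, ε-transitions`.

Bottom-up over the parse tree:
Each of the 5 symbol leaves contributes 2 states and 0 ε-transitions.
  a* → 4 states, 4 ε-transitions
  a*b → 5 states, 4 ε-transitions
  (a*b)* → 7 states, 8 ε-transitions
  (a*b)*a → 8 states, 8 ε-transitions
  ((a*b)*a)? → 10 states, 11 ε-transitions
  aa((a*b)*a)? → 12 states, 11 ε-transitions

12, 11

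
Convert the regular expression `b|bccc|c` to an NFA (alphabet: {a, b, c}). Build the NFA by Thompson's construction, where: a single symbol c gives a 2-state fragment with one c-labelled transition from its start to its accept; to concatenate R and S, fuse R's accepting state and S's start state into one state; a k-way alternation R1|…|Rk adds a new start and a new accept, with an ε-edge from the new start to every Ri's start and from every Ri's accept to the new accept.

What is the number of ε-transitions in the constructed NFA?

Per subexpression:
Each of the 6 symbol leaves contributes 0 ε-transitions.
  bccc : 0 ε-transitions
  b|bccc|c : 6 ε-transitions

6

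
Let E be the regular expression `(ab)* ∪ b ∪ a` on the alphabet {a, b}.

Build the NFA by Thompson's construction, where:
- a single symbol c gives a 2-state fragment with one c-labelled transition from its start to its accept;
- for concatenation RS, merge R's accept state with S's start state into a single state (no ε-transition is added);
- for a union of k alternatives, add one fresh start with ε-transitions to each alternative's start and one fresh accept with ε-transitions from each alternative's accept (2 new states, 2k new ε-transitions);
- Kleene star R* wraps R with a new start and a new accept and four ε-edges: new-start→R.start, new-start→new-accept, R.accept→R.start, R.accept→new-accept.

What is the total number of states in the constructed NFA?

11

Recursing over subexpressions:
Each of the 4 symbol leaves contributes a 2-state fragment.
  ab — 3 states
  (ab)* — 5 states
  (ab)* ∪ b ∪ a — 11 states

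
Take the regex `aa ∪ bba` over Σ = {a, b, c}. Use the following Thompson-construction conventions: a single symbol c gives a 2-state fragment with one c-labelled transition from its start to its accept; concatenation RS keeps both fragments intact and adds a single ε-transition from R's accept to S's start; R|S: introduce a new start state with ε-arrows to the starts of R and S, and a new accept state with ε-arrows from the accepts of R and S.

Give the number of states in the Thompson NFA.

12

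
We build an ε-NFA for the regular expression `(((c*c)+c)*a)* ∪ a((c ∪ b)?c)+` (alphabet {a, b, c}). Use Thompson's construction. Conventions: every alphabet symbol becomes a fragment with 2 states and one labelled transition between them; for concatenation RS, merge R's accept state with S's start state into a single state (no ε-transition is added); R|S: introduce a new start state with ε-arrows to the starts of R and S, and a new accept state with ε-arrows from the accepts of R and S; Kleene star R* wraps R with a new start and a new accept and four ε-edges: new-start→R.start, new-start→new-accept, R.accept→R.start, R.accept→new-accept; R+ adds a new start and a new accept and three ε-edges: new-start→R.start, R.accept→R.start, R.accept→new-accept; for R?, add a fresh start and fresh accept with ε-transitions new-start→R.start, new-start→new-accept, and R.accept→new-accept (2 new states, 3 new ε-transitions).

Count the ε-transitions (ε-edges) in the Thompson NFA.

Per subexpression:
Each of the 8 symbol leaves contributes 0 ε-transitions.
  c* : 4 ε-transitions
  c*c : 4 ε-transitions
  (c*c)+ : 7 ε-transitions
  (c*c)+c : 7 ε-transitions
  ((c*c)+c)* : 11 ε-transitions
  ((c*c)+c)*a : 11 ε-transitions
  (((c*c)+c)*a)* : 15 ε-transitions
  c ∪ b : 4 ε-transitions
  (c ∪ b)? : 7 ε-transitions
  (c ∪ b)?c : 7 ε-transitions
  ((c ∪ b)?c)+ : 10 ε-transitions
  a((c ∪ b)?c)+ : 10 ε-transitions
  (((c*c)+c)*a)* ∪ a((c ∪ b)?c)+ : 29 ε-transitions

29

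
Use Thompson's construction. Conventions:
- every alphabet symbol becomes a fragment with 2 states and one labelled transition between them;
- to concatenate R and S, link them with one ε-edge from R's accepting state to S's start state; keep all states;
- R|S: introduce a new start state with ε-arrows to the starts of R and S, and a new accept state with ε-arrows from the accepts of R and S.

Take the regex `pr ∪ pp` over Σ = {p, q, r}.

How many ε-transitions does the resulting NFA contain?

6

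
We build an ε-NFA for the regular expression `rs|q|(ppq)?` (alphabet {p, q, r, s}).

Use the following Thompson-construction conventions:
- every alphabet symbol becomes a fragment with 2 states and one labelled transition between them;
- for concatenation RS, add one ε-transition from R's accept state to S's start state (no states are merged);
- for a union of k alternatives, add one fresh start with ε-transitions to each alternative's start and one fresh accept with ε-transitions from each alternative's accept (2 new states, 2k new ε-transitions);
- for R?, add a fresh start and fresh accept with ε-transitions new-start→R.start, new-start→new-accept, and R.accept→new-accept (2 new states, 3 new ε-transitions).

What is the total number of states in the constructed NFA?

16

Recursing over subexpressions:
Each of the 6 symbol leaves contributes a 2-state fragment.
  rs : 4 states
  ppq : 6 states
  (ppq)? : 8 states
  rs|q|(ppq)? : 16 states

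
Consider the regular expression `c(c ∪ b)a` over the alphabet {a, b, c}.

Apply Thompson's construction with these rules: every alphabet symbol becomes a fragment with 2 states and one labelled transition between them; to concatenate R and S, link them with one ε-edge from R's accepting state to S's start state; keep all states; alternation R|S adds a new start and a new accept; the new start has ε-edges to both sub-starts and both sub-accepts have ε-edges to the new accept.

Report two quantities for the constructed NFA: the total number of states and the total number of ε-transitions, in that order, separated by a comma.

By structural recursion:
Each of the 4 symbol leaves contributes 2 states and 0 ε-transitions.
  c ∪ b → 6 states, 4 ε-transitions
  c(c ∪ b)a → 10 states, 6 ε-transitions

10, 6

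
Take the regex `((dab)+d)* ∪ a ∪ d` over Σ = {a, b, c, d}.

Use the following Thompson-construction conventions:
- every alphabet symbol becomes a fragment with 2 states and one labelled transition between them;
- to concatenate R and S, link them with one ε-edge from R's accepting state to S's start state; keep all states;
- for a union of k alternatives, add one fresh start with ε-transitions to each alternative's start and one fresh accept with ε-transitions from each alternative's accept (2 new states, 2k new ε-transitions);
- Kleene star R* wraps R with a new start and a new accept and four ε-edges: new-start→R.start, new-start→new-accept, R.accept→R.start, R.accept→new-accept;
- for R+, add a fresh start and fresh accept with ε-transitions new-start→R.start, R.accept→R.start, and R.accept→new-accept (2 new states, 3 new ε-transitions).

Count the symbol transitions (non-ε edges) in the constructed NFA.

6

Per subexpression:
Each of the 6 symbol leaves contributes exactly 1 symbol transition.
  dab = 3 symbol transitions
  (dab)+ = 3 symbol transitions
  (dab)+d = 4 symbol transitions
  ((dab)+d)* = 4 symbol transitions
  ((dab)+d)* ∪ a ∪ d = 6 symbol transitions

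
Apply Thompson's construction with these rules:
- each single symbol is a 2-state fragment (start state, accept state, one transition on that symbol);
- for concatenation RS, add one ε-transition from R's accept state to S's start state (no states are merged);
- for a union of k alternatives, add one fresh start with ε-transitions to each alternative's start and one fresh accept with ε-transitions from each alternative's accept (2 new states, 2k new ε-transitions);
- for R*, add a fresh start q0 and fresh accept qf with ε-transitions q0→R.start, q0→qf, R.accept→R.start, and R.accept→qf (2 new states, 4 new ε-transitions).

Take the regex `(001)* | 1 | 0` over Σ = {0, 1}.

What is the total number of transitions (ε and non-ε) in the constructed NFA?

Bottom-up over the parse tree:
Each of the 5 symbol leaves contributes 1 transition (1 symbol, 0 ε).
  001 = 5 transitions (3 symbol, 2 ε)
  (001)* = 9 transitions (3 symbol, 6 ε)
  (001)* | 1 | 0 = 17 transitions (5 symbol, 12 ε)

17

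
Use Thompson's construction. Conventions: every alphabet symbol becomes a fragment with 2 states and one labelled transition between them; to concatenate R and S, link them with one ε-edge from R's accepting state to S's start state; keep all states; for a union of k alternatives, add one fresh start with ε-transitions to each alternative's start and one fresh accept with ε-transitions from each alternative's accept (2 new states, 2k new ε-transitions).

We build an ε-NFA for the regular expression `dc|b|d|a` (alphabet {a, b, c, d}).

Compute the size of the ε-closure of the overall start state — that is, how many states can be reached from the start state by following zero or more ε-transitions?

5

Let C(F) = |ε-closure(F.start)| within fragment F, and note whether F accepts ε. Symbol fragments have C = 1 and do not accept ε. Then:
  dc → same as the first factor's closure: |ε-closure| = 1
  dc|b|d|a → new start ε-reaches every alternative's start; none of them accept ε, so the new accept is not reached: |ε-closure| = 1 + 1 + 1 + 1 + 1 = 5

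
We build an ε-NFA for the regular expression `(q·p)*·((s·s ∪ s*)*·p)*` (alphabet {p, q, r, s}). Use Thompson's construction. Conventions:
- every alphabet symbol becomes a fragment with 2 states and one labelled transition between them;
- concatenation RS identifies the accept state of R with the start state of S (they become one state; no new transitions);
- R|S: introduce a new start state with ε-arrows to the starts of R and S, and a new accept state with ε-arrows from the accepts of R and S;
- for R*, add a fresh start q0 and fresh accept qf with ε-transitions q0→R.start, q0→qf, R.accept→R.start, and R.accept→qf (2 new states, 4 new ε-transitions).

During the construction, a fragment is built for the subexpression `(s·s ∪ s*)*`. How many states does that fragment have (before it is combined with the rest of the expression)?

11

Fragment for `(s·s ∪ s*)*`:
Each of the 3 symbol leaves contributes a 2-state fragment.
  s·s = 3 states
  s* = 4 states
  s·s ∪ s* = 9 states
  (s·s ∪ s*)* = 11 states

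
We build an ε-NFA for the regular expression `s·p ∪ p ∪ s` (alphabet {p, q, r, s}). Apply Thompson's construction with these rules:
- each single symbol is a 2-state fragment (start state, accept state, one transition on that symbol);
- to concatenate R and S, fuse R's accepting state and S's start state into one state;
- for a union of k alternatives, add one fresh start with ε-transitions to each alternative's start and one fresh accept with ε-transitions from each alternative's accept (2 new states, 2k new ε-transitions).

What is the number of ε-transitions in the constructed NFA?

Bottom-up over the parse tree:
Each of the 4 symbol leaves contributes 0 ε-transitions.
  s·p — 0 ε-transitions
  s·p ∪ p ∪ s — 6 ε-transitions

6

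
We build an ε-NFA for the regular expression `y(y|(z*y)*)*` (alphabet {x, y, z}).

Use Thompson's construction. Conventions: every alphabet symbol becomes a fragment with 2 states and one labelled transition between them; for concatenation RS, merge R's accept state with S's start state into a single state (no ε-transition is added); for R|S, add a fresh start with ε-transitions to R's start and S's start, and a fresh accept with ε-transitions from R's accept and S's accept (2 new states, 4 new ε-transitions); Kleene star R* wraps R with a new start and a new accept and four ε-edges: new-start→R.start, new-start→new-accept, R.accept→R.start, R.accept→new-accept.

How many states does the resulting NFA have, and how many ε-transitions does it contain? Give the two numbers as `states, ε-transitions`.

14, 16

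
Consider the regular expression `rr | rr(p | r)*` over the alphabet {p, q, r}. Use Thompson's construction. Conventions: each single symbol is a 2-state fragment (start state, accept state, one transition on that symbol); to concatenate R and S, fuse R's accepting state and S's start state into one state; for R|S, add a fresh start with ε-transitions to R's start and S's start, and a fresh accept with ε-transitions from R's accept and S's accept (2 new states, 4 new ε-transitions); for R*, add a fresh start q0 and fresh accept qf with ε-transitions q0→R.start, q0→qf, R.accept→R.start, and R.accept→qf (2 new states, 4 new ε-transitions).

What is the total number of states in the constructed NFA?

15

Per subexpression:
Each of the 6 symbol leaves contributes a 2-state fragment.
  rr — 3 states
  p | r — 6 states
  (p | r)* — 8 states
  rr(p | r)* — 10 states
  rr | rr(p | r)* — 15 states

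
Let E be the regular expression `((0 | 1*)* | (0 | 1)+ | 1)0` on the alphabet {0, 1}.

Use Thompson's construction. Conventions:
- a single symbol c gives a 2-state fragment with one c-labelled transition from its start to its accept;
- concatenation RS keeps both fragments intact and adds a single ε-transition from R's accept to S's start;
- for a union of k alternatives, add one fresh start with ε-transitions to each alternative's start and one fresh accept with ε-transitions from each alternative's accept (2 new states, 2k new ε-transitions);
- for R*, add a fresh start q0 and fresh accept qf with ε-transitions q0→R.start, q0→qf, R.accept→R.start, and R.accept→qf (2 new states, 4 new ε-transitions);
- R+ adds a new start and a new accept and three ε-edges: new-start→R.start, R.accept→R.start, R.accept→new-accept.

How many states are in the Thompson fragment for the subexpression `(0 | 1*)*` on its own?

10

Fragment for `(0 | 1*)*`:
Each of the 2 symbol leaves contributes a 2-state fragment.
  1* — 4 states
  0 | 1* — 8 states
  (0 | 1*)* — 10 states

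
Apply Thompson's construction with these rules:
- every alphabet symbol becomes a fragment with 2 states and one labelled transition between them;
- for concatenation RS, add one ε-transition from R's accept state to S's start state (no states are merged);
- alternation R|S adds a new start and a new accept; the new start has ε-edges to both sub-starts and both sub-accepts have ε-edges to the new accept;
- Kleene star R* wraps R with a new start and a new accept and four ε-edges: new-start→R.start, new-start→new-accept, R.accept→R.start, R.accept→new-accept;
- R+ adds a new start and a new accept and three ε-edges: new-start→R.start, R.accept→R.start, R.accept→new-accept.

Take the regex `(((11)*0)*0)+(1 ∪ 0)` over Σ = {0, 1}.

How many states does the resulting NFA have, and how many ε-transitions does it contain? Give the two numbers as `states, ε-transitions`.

20, 19

Bottom-up over the parse tree:
Each of the 6 symbol leaves contributes 2 states and 0 ε-transitions.
  11 → 4 states, 1 ε-transition
  (11)* → 6 states, 5 ε-transitions
  (11)*0 → 8 states, 6 ε-transitions
  ((11)*0)* → 10 states, 10 ε-transitions
  ((11)*0)*0 → 12 states, 11 ε-transitions
  (((11)*0)*0)+ → 14 states, 14 ε-transitions
  1 ∪ 0 → 6 states, 4 ε-transitions
  (((11)*0)*0)+(1 ∪ 0) → 20 states, 19 ε-transitions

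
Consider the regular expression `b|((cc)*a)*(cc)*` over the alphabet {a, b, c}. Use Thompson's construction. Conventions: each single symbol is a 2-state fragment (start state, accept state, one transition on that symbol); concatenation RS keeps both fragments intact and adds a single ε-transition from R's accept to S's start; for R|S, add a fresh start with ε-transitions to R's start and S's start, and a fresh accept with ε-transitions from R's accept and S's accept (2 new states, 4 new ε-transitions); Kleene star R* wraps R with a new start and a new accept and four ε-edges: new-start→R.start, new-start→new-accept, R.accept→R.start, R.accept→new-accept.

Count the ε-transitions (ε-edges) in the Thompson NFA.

20

Per subexpression:
Each of the 6 symbol leaves contributes 0 ε-transitions.
  cc — 1 ε-transition
  (cc)* — 5 ε-transitions
  (cc)*a — 6 ε-transitions
  ((cc)*a)* — 10 ε-transitions
  cc — 1 ε-transition
  (cc)* — 5 ε-transitions
  ((cc)*a)*(cc)* — 16 ε-transitions
  b|((cc)*a)*(cc)* — 20 ε-transitions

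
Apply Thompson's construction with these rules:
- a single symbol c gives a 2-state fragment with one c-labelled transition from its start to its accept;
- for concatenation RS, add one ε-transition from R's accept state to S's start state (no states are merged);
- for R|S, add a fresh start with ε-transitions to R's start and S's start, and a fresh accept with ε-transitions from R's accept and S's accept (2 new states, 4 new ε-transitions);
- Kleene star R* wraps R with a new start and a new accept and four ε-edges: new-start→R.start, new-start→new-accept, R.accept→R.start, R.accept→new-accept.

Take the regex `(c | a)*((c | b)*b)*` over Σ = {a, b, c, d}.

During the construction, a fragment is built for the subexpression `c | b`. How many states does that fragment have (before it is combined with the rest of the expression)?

6

Fragment for `c | b`:
Each of the 2 symbol leaves contributes a 2-state fragment.
  c | b = 6 states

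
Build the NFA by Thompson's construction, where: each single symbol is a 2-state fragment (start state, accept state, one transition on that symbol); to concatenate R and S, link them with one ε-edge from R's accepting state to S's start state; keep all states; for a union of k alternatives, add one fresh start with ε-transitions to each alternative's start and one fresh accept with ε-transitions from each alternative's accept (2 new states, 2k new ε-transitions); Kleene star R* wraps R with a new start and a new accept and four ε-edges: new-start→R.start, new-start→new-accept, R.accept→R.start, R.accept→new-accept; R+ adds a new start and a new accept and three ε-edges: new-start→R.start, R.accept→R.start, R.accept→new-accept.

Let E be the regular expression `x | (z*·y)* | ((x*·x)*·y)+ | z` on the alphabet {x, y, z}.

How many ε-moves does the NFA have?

30

Recursing over subexpressions:
Each of the 7 symbol leaves contributes 0 ε-transitions.
  z* = 4 ε-transitions
  z*·y = 5 ε-transitions
  (z*·y)* = 9 ε-transitions
  x* = 4 ε-transitions
  x*·x = 5 ε-transitions
  (x*·x)* = 9 ε-transitions
  (x*·x)*·y = 10 ε-transitions
  ((x*·x)*·y)+ = 13 ε-transitions
  x | (z*·y)* | ((x*·x)*·y)+ | z = 30 ε-transitions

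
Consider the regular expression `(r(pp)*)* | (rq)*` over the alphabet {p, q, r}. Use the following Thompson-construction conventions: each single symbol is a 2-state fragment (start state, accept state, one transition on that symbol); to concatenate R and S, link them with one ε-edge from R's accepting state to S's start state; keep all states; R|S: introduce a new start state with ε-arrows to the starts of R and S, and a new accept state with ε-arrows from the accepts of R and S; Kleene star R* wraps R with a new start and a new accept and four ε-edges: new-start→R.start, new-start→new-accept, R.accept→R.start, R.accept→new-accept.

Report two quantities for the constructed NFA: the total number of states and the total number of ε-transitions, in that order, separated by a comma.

Recursing over subexpressions:
Each of the 5 symbol leaves contributes 2 states and 0 ε-transitions.
  pp → 4 states, 1 ε-transition
  (pp)* → 6 states, 5 ε-transitions
  r(pp)* → 8 states, 6 ε-transitions
  (r(pp)*)* → 10 states, 10 ε-transitions
  rq → 4 states, 1 ε-transition
  (rq)* → 6 states, 5 ε-transitions
  (r(pp)*)* | (rq)* → 18 states, 19 ε-transitions

18, 19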